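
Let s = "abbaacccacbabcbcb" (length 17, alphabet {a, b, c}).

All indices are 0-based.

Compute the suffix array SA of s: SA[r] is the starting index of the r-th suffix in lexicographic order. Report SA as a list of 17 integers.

rank→(start, suffix):
  0 → (3, 'aacccacbabcbcb')
  1 → (0, 'abbaacccacbabcbcb')
  2 → (11, 'abcbcb')
  3 → (8, 'acbabcbcb')
  4 → (4, 'acccacbabcbcb')
  5 → (16, 'b')
  6 → (2, 'baacccacbabcbcb')
  7 → (10, 'babcbcb')
  8 → (1, 'bbaacccacbabcbcb')
  9 → (14, 'bcb')
  10 → (12, 'bcbcb')
  11 → (7, 'cacbabcbcb')
  12 → (15, 'cb')
  13 → (9, 'cbabcbcb')
  14 → (13, 'cbcb')
  15 → (6, 'ccacbabcbcb')
  16 → (5, 'cccacbabcbcb')

[3, 0, 11, 8, 4, 16, 2, 10, 1, 14, 12, 7, 15, 9, 13, 6, 5]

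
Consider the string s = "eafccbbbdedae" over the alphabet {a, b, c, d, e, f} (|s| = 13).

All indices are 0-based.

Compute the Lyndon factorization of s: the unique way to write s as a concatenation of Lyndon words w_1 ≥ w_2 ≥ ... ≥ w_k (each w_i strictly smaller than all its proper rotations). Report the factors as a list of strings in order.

emit factor 1: 'e' (i=0, period=1)
emit factor 2: 'afccbbbded' (i=1, period=10)
emit factor 3: 'ae' (i=11, period=2)

["e", "afccbbbded", "ae"]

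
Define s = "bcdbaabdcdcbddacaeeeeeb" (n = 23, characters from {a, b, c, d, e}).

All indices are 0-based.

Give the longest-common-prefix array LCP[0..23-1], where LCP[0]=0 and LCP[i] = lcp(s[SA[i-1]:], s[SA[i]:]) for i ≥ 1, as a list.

[0, 1, 1, 1, 0, 1, 1, 1, 2, 0, 1, 1, 2, 0, 1, 1, 2, 1, 0, 1, 2, 3, 4]

sorted suffixes:
  #0 SA[0]=4  'aabdcdcbddacaeeeeeb'
  #1 SA[1]=5  'abdcdcbddacaeeeeeb'
  #2 SA[2]=14  'acaeeeeeb'
  #3 SA[3]=16  'aeeeeeb'
  #4 SA[4]=22  'b'
  #5 SA[5]=3  'baabdcdcbddacaeeeeeb'
  #6 SA[6]=0  'bcdbaabdcdcbddacaeeeeeb'
  #7 SA[7]=6  'bdcdcbddacaeeeeeb'
  #8 SA[8]=11  'bddacaeeeeeb'
  #9 SA[9]=15  'caeeeeeb'
  #10 SA[10]=10  'cbddacaeeeeeb'
  #11 SA[11]=1  'cdbaabdcdcbddacaeeeeeb'
  #12 SA[12]=8  'cdcbddacaeeeeeb'
  #13 SA[13]=13  'dacaeeeeeb'
  #14 SA[14]=2  'dbaabdcdcbddacaeeeeeb'
  #15 SA[15]=9  'dcbddacaeeeeeb'
  #16 SA[16]=7  'dcdcbddacaeeeeeb'
  #17 SA[17]=12  'ddacaeeeeeb'
  #18 SA[18]=21  'eb'
  #19 SA[19]=20  'eeb'
  #20 SA[20]=19  'eeeb'
  #21 SA[21]=18  'eeeeb'
  #22 SA[22]=17  'eeeeeb'

SA = [4, 5, 14, 16, 22, 3, 0, 6, 11, 15, 10, 1, 8, 13, 2, 9, 7, 12, 21, 20, 19, 18, 17]
[i] adj suffixes → lcp
  [1] 4/5 → 1 ('a')
  [2] 5/14 → 1 ('a')
  [3] 14/16 → 1 ('a')
  [4] 16/22 → 0 ('')
  [5] 22/3 → 1 ('b')
  [6] 3/0 → 1 ('b')
  [7] 0/6 → 1 ('b')
  [8] 6/11 → 2 ('bd')
  [9] 11/15 → 0 ('')
  [10] 15/10 → 1 ('c')
  [11] 10/1 → 1 ('c')
  [12] 1/8 → 2 ('cd')
  [13] 8/13 → 0 ('')
  [14] 13/2 → 1 ('d')
  [15] 2/9 → 1 ('d')
  [16] 9/7 → 2 ('dc')
  [17] 7/12 → 1 ('d')
  [18] 12/21 → 0 ('')
  [19] 21/20 → 1 ('e')
  [20] 20/19 → 2 ('ee')
  [21] 19/18 → 3 ('eee')
  [22] 18/17 → 4 ('eeee')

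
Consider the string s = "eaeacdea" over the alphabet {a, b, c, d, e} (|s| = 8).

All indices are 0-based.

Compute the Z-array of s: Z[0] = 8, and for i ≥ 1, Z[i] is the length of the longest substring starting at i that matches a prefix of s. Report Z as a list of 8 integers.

[8, 0, 2, 0, 0, 0, 2, 0]

Z[0]=8
i=1: fresh scan; Z[1]=0
i=2: fresh scan; Z[2]=2 extend→box=[2,4)
i=3: min(r-i=1, Z[1]=0)=0; Z[3]=0
i=4: fresh scan; Z[4]=0
i=5: fresh scan; Z[5]=0
i=6: fresh scan; Z[6]=2 extend→box=[6,8)
i=7: min(r-i=1, Z[1]=0)=0; Z[7]=0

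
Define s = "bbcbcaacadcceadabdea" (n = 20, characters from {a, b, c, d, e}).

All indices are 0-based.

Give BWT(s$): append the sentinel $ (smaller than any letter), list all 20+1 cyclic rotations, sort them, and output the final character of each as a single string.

rank  rotation               last
    0  $bbcbcaacadcceadabdea  a
    1  a$bbcbcaacadcceadabde  e
    2  aacadcceadabdea$bbcbc  c
    3  abdea$bbcbcaacadccead  d
    4  acadcceadabdea$bbcbca  a
    5  adabdea$bbcbcaacadcce  e
    6  adcceadabdea$bbcbcaac  c
    7  bbcbcaacadcceadabdea$  $
    8  bcaacadcceadabdea$bbc  c
    9  bcbcaacadcceadabdea$b  b
   10  bdea$bbcbcaacadcceada  a
   11  caacadcceadabdea$bbcb  b
   12  cadcceadabdea$bbcbcaa  a
   13  cbcaacadcceadabdea$bb  b
   14  cceadabdea$bbcbcaacad  d
   15  ceadabdea$bbcbcaacadc  c
   16  dabdea$bbcbcaacadccea  a
   17  dcceadabdea$bbcbcaaca  a
   18  dea$bbcbcaacadcceadab  b
   19  ea$bbcbcaacadcceadabd  d
   20  eadabdea$bbcbcaacadcc  c

aecdaec$cbababdcaabdc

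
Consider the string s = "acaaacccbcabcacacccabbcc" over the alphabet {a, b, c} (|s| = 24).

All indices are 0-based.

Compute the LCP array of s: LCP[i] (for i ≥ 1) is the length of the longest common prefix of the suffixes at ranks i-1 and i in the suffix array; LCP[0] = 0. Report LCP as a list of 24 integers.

sorted suffixes:
  #0 SA[0]=2  'aaacccbcabcacacccabbcc'
  #1 SA[1]=3  'aacccbcabcacacccabbcc'
  #2 SA[2]=19  'abbcc'
  #3 SA[3]=10  'abcacacccabbcc'
  #4 SA[4]=0  'acaaacccbcabcacacccabbcc'
  #5 SA[5]=13  'acacccabbcc'
  #6 SA[6]=15  'acccabbcc'
  #7 SA[7]=4  'acccbcabcacacccabbcc'
  #8 SA[8]=20  'bbcc'
  #9 SA[9]=8  'bcabcacacccabbcc'
  #10 SA[10]=11  'bcacacccabbcc'
  #11 SA[11]=21  'bcc'
  #12 SA[12]=23  'c'
  #13 SA[13]=1  'caaacccbcabcacacccabbcc'
  #14 SA[14]=18  'cabbcc'
  #15 SA[15]=9  'cabcacacccabbcc'
  #16 SA[16]=12  'cacacccabbcc'
  #17 SA[17]=14  'cacccabbcc'
  #18 SA[18]=7  'cbcabcacacccabbcc'
  #19 SA[19]=22  'cc'
  #20 SA[20]=17  'ccabbcc'
  #21 SA[21]=6  'ccbcabcacacccabbcc'
  #22 SA[22]=16  'cccabbcc'
  #23 SA[23]=5  'cccbcabcacacccabbcc'

SA = [2, 3, 19, 10, 0, 13, 15, 4, 20, 8, 11, 21, 23, 1, 18, 9, 12, 14, 7, 22, 17, 6, 16, 5]
[i] adj suffixes → lcp
  [1] 2/3 → 2 ('aa')
  [2] 3/19 → 1 ('a')
  [3] 19/10 → 2 ('ab')
  [4] 10/0 → 1 ('a')
  [5] 0/13 → 3 ('aca')
  [6] 13/15 → 2 ('ac')
  [7] 15/4 → 4 ('accc')
  [8] 4/20 → 0 ('')
  [9] 20/8 → 1 ('b')
  [10] 8/11 → 3 ('bca')
  [11] 11/21 → 2 ('bc')
  [12] 21/23 → 0 ('')
  [13] 23/1 → 1 ('c')
  [14] 1/18 → 2 ('ca')
  [15] 18/9 → 3 ('cab')
  [16] 9/12 → 2 ('ca')
  [17] 12/14 → 3 ('cac')
  [18] 14/7 → 1 ('c')
  [19] 7/22 → 1 ('c')
  [20] 22/17 → 2 ('cc')
  [21] 17/6 → 2 ('cc')
  [22] 6/16 → 2 ('cc')
  [23] 16/5 → 3 ('ccc')

[0, 2, 1, 2, 1, 3, 2, 4, 0, 1, 3, 2, 0, 1, 2, 3, 2, 3, 1, 1, 2, 2, 2, 3]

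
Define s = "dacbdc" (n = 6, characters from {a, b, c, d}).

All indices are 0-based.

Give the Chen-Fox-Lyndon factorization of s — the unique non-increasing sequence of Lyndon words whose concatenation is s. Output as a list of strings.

["d", "acbdc"]

emit factor 1: 'd' (i=0, period=1)
emit factor 2: 'acbdc' (i=1, period=5)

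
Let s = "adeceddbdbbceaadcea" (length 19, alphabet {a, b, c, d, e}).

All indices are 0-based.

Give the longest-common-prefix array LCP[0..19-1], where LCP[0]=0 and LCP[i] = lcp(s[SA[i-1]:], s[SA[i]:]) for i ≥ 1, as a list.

[0, 1, 1, 2, 0, 1, 1, 0, 3, 2, 0, 2, 1, 1, 1, 0, 2, 1, 1]

rank | idx | suffix
   0 |  18 | a
   1 |  13 | aadcea
   2 |  14 | adcea
   3 |   0 | adeceddbdbbceaadcea
   4 |   9 | bbceaadcea
   5 |  10 | bceaadcea
   6 |   7 | bdbbceaadcea
   7 |  16 | cea
   8 |  11 | ceaadcea
   9 |   3 | ceddbdbbceaadcea
  10 |   8 | dbbceaadcea
  11 |   6 | dbdbbceaadcea
  12 |  15 | dcea
  13 |   5 | ddbdbbceaadcea
  14 |   1 | deceddbdbbceaadcea
  15 |  17 | ea
  16 |  12 | eaadcea
  17 |   2 | eceddbdbbceaadcea
  18 |   4 | eddbdbbceaadcea

SA = [18, 13, 14, 0, 9, 10, 7, 16, 11, 3, 8, 6, 15, 5, 1, 17, 12, 2, 4]
i: (SA[i-1],SA[i]) lcp shared
  1: (18,13) 1 'a'
  2: (13,14) 1 'a'
  3: (14,0) 2 'ad'
  4: (0,9) 0 ''
  5: (9,10) 1 'b'
  6: (10,7) 1 'b'
  7: (7,16) 0 ''
  8: (16,11) 3 'cea'
  9: (11,3) 2 'ce'
  10: (3,8) 0 ''
  11: (8,6) 2 'db'
  12: (6,15) 1 'd'
  13: (15,5) 1 'd'
  14: (5,1) 1 'd'
  15: (1,17) 0 ''
  16: (17,12) 2 'ea'
  17: (12,2) 1 'e'
  18: (2,4) 1 'e'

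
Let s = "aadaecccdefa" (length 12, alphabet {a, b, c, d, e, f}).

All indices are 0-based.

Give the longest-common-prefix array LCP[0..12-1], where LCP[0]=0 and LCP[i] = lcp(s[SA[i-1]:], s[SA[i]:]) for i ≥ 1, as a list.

[0, 1, 1, 1, 0, 2, 1, 0, 1, 0, 1, 0]

sorted suffixes:
  #0 SA[0]=11  'a'
  #1 SA[1]=0  'aadaecccdefa'
  #2 SA[2]=1  'adaecccdefa'
  #3 SA[3]=3  'aecccdefa'
  #4 SA[4]=5  'cccdefa'
  #5 SA[5]=6  'ccdefa'
  #6 SA[6]=7  'cdefa'
  #7 SA[7]=2  'daecccdefa'
  #8 SA[8]=8  'defa'
  #9 SA[9]=4  'ecccdefa'
  #10 SA[10]=9  'efa'
  #11 SA[11]=10  'fa'

SA = [11, 0, 1, 3, 5, 6, 7, 2, 8, 4, 9, 10]
[i] adj suffixes → lcp
  [1] 11/0 → 1 ('a')
  [2] 0/1 → 1 ('a')
  [3] 1/3 → 1 ('a')
  [4] 3/5 → 0 ('')
  [5] 5/6 → 2 ('cc')
  [6] 6/7 → 1 ('c')
  [7] 7/2 → 0 ('')
  [8] 2/8 → 1 ('d')
  [9] 8/4 → 0 ('')
  [10] 4/9 → 1 ('e')
  [11] 9/10 → 0 ('')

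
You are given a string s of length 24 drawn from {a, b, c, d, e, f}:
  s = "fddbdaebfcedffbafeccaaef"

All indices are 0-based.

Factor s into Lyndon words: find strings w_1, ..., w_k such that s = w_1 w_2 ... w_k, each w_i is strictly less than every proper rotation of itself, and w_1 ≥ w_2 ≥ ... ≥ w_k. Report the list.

emit factor 1: 'f' (i=0, period=1)
emit factor 2: 'd' (i=1, period=1)
emit factor 3: 'd' (i=2, period=1)
emit factor 4: 'bd' (i=3, period=2)
emit factor 5: 'aebfcedffbafecc' (i=5, period=15)
emit factor 6: 'aaef' (i=20, period=4)

["f", "d", "d", "bd", "aebfcedffbafecc", "aaef"]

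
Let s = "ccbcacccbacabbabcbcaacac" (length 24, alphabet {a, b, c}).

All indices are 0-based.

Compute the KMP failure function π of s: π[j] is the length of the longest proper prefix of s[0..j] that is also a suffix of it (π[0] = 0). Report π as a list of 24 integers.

[0, 1, 0, 1, 0, 1, 2, 2, 3, 0, 1, 0, 0, 0, 0, 0, 1, 0, 1, 0, 0, 1, 0, 1]

π[0] = 0
j=1 s[j]='c': π[1]=1 (border 'c')
j=2 s[j]='b': k: 1→0; π[2]=0 (border '')
j=3 s[j]='c': π[3]=1 (border 'c')
j=4 s[j]='a': k: 1→0; π[4]=0 (border '')
j=5 s[j]='c': π[5]=1 (border 'c')
j=6 s[j]='c': π[6]=2 (border 'cc')
j=7 s[j]='c': k: 2→1; π[7]=2 (border 'cc')
j=8 s[j]='b': π[8]=3 (border 'ccb')
j=9 s[j]='a': k: 3→0; π[9]=0 (border '')
j=10 s[j]='c': π[10]=1 (border 'c')
j=11 s[j]='a': k: 1→0; π[11]=0 (border '')
j=12 s[j]='b': π[12]=0 (border '')
j=13 s[j]='b': π[13]=0 (border '')
j=14 s[j]='a': π[14]=0 (border '')
j=15 s[j]='b': π[15]=0 (border '')
j=16 s[j]='c': π[16]=1 (border 'c')
j=17 s[j]='b': k: 1→0; π[17]=0 (border '')
j=18 s[j]='c': π[18]=1 (border 'c')
j=19 s[j]='a': k: 1→0; π[19]=0 (border '')
j=20 s[j]='a': π[20]=0 (border '')
j=21 s[j]='c': π[21]=1 (border 'c')
j=22 s[j]='a': k: 1→0; π[22]=0 (border '')
j=23 s[j]='c': π[23]=1 (border 'c')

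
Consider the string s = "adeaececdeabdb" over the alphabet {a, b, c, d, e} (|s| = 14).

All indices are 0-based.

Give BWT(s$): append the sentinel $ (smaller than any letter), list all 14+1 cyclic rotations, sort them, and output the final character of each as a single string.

be$edaeebcaddca

rank  rotation         last
    0  $adeaececdeabdb  b
    1  abdb$adeaececde  e
    2  adeaececdeabdb$  $
    3  aececdeabdb$ade  e
    4  b$adeaececdeabd  d
    5  bdb$adeaececdea  a
    6  cdeabdb$adeaece  e
    7  cecdeabdb$adeae  e
    8  db$adeaececdeab  b
    9  deabdb$adeaecec  c
   10  deaececdeabdb$a  a
   11  eabdb$adeaececd  d
   12  eaececdeabdb$ad  d
   13  ecdeabdb$adeaec  c
   14  ececdeabdb$adea  a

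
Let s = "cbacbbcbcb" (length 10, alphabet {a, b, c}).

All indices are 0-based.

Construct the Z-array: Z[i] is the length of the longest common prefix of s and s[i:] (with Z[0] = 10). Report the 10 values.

[10, 0, 0, 2, 0, 0, 2, 0, 2, 0]

Z[0]=10
i=1: i≥r, start 0; Z[1]=0
i=2: i≥r, start 0; Z[2]=0
i=3: i≥r, start 0; Z[3]=2 extend→box=[3,5)
i=4: min(r-i=1, Z[1]=0)=0; Z[4]=0
i=5: i≥r, start 0; Z[5]=0
i=6: i≥r, start 0; Z[6]=2 extend→box=[6,8)
i=7: min(r-i=1, Z[1]=0)=0; Z[7]=0
i=8: i≥r, start 0; Z[8]=2 extend→box=[8,10)
i=9: min(r-i=1, Z[1]=0)=0; Z[9]=0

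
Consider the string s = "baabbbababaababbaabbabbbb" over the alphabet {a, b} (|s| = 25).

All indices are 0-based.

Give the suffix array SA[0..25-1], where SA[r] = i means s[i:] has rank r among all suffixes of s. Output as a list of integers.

[10, 16, 1, 8, 6, 11, 13, 17, 2, 20, 24, 9, 15, 0, 7, 5, 12, 19, 23, 14, 4, 18, 22, 3, 21]

sorted suffixes:
  #0 SA[0]=10  'aababbaabbabbbb'
  #1 SA[1]=16  'aabbabbbb'
  #2 SA[2]=1  'aabbbababaababbaabbabbbb'
  #3 SA[3]=8  'abaababbaabbabbbb'
  #4 SA[4]=6  'ababaababbaabbabbbb'
  #5 SA[5]=11  'ababbaabbabbbb'
  #6 SA[6]=13  'abbaabbabbbb'
  #7 SA[7]=17  'abbabbbb'
  #8 SA[8]=2  'abbbababaababbaabbabbbb'
  #9 SA[9]=20  'abbbb'
  #10 SA[10]=24  'b'
  #11 SA[11]=9  'baababbaabbabbbb'
  #12 SA[12]=15  'baabbabbbb'
  #13 SA[13]=0  'baabbbababaababbaabbabbbb'
  #14 SA[14]=7  'babaababbaabbabbbb'
  #15 SA[15]=5  'bababaababbaabbabbbb'
  #16 SA[16]=12  'babbaabbabbbb'
  #17 SA[17]=19  'babbbb'
  #18 SA[18]=23  'bb'
  #19 SA[19]=14  'bbaabbabbbb'
  #20 SA[20]=4  'bbababaababbaabbabbbb'
  #21 SA[21]=18  'bbabbbb'
  #22 SA[22]=22  'bbb'
  #23 SA[23]=3  'bbbababaababbaabbabbbb'
  #24 SA[24]=21  'bbbb'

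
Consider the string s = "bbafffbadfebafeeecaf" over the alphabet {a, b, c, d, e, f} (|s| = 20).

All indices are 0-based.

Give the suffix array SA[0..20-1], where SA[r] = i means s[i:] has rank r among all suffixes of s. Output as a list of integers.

rank | idx | suffix
   0 |   7 | adfebafeeecaf
   1 |  18 | af
   2 |  12 | afeeecaf
   3 |   2 | afffbadfebafeeecaf
   4 |   6 | badfebafeeecaf
   5 |  11 | bafeeecaf
   6 |   1 | bafffbadfebafeeecaf
   7 |   0 | bbafffbadfebafeeecaf
   8 |  17 | caf
   9 |   8 | dfebafeeecaf
  10 |  10 | ebafeeecaf
  11 |  16 | ecaf
  12 |  15 | eecaf
  13 |  14 | eeecaf
  14 |  19 | f
  15 |   5 | fbadfebafeeecaf
  16 |   9 | febafeeecaf
  17 |  13 | feeecaf
  18 |   4 | ffbadfebafeeecaf
  19 |   3 | fffbadfebafeeecaf

[7, 18, 12, 2, 6, 11, 1, 0, 17, 8, 10, 16, 15, 14, 19, 5, 9, 13, 4, 3]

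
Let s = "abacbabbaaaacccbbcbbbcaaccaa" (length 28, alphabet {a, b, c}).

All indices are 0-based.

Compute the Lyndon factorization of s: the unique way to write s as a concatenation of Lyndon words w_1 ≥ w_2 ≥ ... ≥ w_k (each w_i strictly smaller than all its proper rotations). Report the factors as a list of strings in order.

["abacbabb", "aaaacccbbcbbbcaacc", "a", "a"]

emit factor 1: 'abacbabb' (i=0, period=8)
emit factor 2: 'aaaacccbbcbbbcaacc' (i=8, period=18)
emit factor 3: 'a' (i=26, period=1)
emit factor 4: 'a' (i=27, period=1)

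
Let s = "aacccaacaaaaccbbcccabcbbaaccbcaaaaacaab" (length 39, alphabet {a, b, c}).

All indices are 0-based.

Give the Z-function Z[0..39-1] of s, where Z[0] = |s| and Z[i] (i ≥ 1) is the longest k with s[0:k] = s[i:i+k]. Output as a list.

[39, 1, 0, 0, 0, 3, 1, 0, 2, 2, 4, 1, 0, 0, 0, 0, 0, 0, 0, 1, 0, 0, 0, 0, 4, 1, 0, 0, 0, 0, 2, 2, 2, 3, 1, 0, 2, 1, 0]

Z[0]=39
i=1: i≥r, start 0; Z[1]=1 extend→box=[1,2)
i=2: i≥r, start 0; Z[2]=0
i=3: i≥r, start 0; Z[3]=0
i=4: i≥r, start 0; Z[4]=0
i=5: i≥r, start 0; Z[5]=3 extend→box=[5,8)
i=6: min(r-i=2, Z[1]=1)=1; Z[6]=1
i=7: min(r-i=1, Z[2]=0)=0; Z[7]=0
i=8: i≥r, start 0; Z[8]=2 extend→box=[8,10)
i=9: min(r-i=1, Z[1]=1)=1; Z[9]=2 extend→box=[9,11)
i=10: min(r-i=1, Z[1]=1)=1; Z[10]=4 extend→box=[10,14)
i=11: min(r-i=3, Z[1]=1)=1; Z[11]=1
i=12: min(r-i=2, Z[2]=0)=0; Z[12]=0
i=13: min(r-i=1, Z[3]=0)=0; Z[13]=0
i=14: i≥r, start 0; Z[14]=0
i=15: i≥r, start 0; Z[15]=0
i=16: i≥r, start 0; Z[16]=0
i=17: i≥r, start 0; Z[17]=0
i=18: i≥r, start 0; Z[18]=0
i=19: i≥r, start 0; Z[19]=1 extend→box=[19,20)
i=20: i≥r, start 0; Z[20]=0
i=21: i≥r, start 0; Z[21]=0
i=22: i≥r, start 0; Z[22]=0
i=23: i≥r, start 0; Z[23]=0
i=24: i≥r, start 0; Z[24]=4 extend→box=[24,28)
i=25: min(r-i=3, Z[1]=1)=1; Z[25]=1
i=26: min(r-i=2, Z[2]=0)=0; Z[26]=0
i=27: min(r-i=1, Z[3]=0)=0; Z[27]=0
i=28: i≥r, start 0; Z[28]=0
i=29: i≥r, start 0; Z[29]=0
i=30: i≥r, start 0; Z[30]=2 extend→box=[30,32)
i=31: min(r-i=1, Z[1]=1)=1; Z[31]=2 extend→box=[31,33)
i=32: min(r-i=1, Z[1]=1)=1; Z[32]=2 extend→box=[32,34)
i=33: min(r-i=1, Z[1]=1)=1; Z[33]=3 extend→box=[33,36)
i=34: min(r-i=2, Z[1]=1)=1; Z[34]=1
i=35: min(r-i=1, Z[2]=0)=0; Z[35]=0
i=36: i≥r, start 0; Z[36]=2 extend→box=[36,38)
i=37: min(r-i=1, Z[1]=1)=1; Z[37]=1
i=38: i≥r, start 0; Z[38]=0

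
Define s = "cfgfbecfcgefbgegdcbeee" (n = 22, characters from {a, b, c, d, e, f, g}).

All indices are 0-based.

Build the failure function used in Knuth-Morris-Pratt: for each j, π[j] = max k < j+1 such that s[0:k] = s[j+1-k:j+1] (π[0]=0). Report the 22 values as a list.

π[0] = 0
j=1 s[j]='f': π[1]=0 (border '')
j=2 s[j]='g': π[2]=0 (border '')
j=3 s[j]='f': π[3]=0 (border '')
j=4 s[j]='b': π[4]=0 (border '')
j=5 s[j]='e': π[5]=0 (border '')
j=6 s[j]='c': π[6]=1 (border 'c')
j=7 s[j]='f': π[7]=2 (border 'cf')
j=8 s[j]='c': k: 2→0; π[8]=1 (border 'c')
j=9 s[j]='g': k: 1→0; π[9]=0 (border '')
j=10 s[j]='e': π[10]=0 (border '')
j=11 s[j]='f': π[11]=0 (border '')
j=12 s[j]='b': π[12]=0 (border '')
j=13 s[j]='g': π[13]=0 (border '')
j=14 s[j]='e': π[14]=0 (border '')
j=15 s[j]='g': π[15]=0 (border '')
j=16 s[j]='d': π[16]=0 (border '')
j=17 s[j]='c': π[17]=1 (border 'c')
j=18 s[j]='b': k: 1→0; π[18]=0 (border '')
j=19 s[j]='e': π[19]=0 (border '')
j=20 s[j]='e': π[20]=0 (border '')
j=21 s[j]='e': π[21]=0 (border '')

[0, 0, 0, 0, 0, 0, 1, 2, 1, 0, 0, 0, 0, 0, 0, 0, 0, 1, 0, 0, 0, 0]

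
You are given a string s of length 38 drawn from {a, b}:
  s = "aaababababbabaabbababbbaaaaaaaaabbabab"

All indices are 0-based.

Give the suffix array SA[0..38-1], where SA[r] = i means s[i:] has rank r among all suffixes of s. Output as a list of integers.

[23, 24, 25, 26, 27, 28, 0, 29, 1, 30, 13, 36, 11, 34, 2, 4, 6, 17, 8, 31, 14, 19, 37, 22, 12, 35, 10, 33, 3, 5, 16, 7, 18, 21, 9, 32, 15, 20]

rank | idx | suffix
   0 |  23 | aaaaaaaaabbabab
   1 |  24 | aaaaaaaabbabab
   2 |  25 | aaaaaaabbabab
   3 |  26 | aaaaaabbabab
   4 |  27 | aaaaabbabab
   5 |  28 | aaaabbabab
   6 |   0 | aaababababbabaabbababbbaaaaaaaaabbabab
   7 |  29 | aaabbabab
   8 |   1 | aababababbabaabbababbbaaaaaaaaabbabab
   9 |  30 | aabbabab
  10 |  13 | aabbababbbaaaaaaaaabbabab
  11 |  36 | ab
  12 |  11 | abaabbababbbaaaaaaaaabbabab
  13 |  34 | abab
  14 |   2 | ababababbabaabbababbbaaaaaaaaabbabab
  15 |   4 | abababbabaabbababbbaaaaaaaaabbabab
  16 |   6 | ababbabaabbababbbaaaaaaaaabbabab
  17 |  17 | ababbbaaaaaaaaabbabab
  18 |   8 | abbabaabbababbbaaaaaaaaabbabab
  19 |  31 | abbabab
  20 |  14 | abbababbbaaaaaaaaabbabab
  21 |  19 | abbbaaaaaaaaabbabab
  22 |  37 | b
  23 |  22 | baaaaaaaaabbabab
  24 |  12 | baabbababbbaaaaaaaaabbabab
  25 |  35 | bab
  26 |  10 | babaabbababbbaaaaaaaaabbabab
  27 |  33 | babab
  28 |   3 | babababbabaabbababbbaaaaaaaaabbabab
  29 |   5 | bababbabaabbababbbaaaaaaaaabbabab
  30 |  16 | bababbbaaaaaaaaabbabab
  31 |   7 | babbabaabbababbbaaaaaaaaabbabab
  32 |  18 | babbbaaaaaaaaabbabab
  33 |  21 | bbaaaaaaaaabbabab
  34 |   9 | bbabaabbababbbaaaaaaaaabbabab
  35 |  32 | bbabab
  36 |  15 | bbababbbaaaaaaaaabbabab
  37 |  20 | bbbaaaaaaaaabbabab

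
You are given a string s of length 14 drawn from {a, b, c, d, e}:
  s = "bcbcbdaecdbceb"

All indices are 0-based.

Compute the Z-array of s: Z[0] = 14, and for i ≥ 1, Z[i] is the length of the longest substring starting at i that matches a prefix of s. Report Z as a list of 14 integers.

Z[0]=14
i=1: i≥r, start 0; Z[1]=0
i=2: i≥r, start 0; Z[2]=3 grow→box=[2,5)
i=3: min(r-i=2, Z[1]=0)=0; Z[3]=0
i=4: min(r-i=1, Z[2]=3)=1; Z[4]=1
i=5: i≥r, start 0; Z[5]=0
i=6: i≥r, start 0; Z[6]=0
i=7: i≥r, start 0; Z[7]=0
i=8: i≥r, start 0; Z[8]=0
i=9: i≥r, start 0; Z[9]=0
i=10: i≥r, start 0; Z[10]=2 grow→box=[10,12)
i=11: min(r-i=1, Z[1]=0)=0; Z[11]=0
i=12: i≥r, start 0; Z[12]=0
i=13: i≥r, start 0; Z[13]=1 grow→box=[13,14)

[14, 0, 3, 0, 1, 0, 0, 0, 0, 0, 2, 0, 0, 1]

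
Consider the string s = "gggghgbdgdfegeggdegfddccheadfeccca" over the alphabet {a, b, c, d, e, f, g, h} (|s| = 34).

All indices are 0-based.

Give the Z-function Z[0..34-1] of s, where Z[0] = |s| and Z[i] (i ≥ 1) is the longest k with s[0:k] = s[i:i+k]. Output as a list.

Z[0]=34
i=1: i≥r, start 0; Z[1]=3 grow→box=[1,4)
i=2: min(r-i=2, Z[1]=3)=2; Z[2]=2
i=3: min(r-i=1, Z[2]=2)=1; Z[3]=1
i=4: i≥r, start 0; Z[4]=0
i=5: i≥r, start 0; Z[5]=1 grow→box=[5,6)
i=6: i≥r, start 0; Z[6]=0
i=7: i≥r, start 0; Z[7]=0
i=8: i≥r, start 0; Z[8]=1 grow→box=[8,9)
i=9: i≥r, start 0; Z[9]=0
i=10: i≥r, start 0; Z[10]=0
i=11: i≥r, start 0; Z[11]=0
i=12: i≥r, start 0; Z[12]=1 grow→box=[12,13)
i=13: i≥r, start 0; Z[13]=0
i=14: i≥r, start 0; Z[14]=2 grow→box=[14,16)
i=15: min(r-i=1, Z[1]=3)=1; Z[15]=1
i=16: i≥r, start 0; Z[16]=0
i=17: i≥r, start 0; Z[17]=0
i=18: i≥r, start 0; Z[18]=1 grow→box=[18,19)
i=19: i≥r, start 0; Z[19]=0
i=20: i≥r, start 0; Z[20]=0
i=21: i≥r, start 0; Z[21]=0
i=22: i≥r, start 0; Z[22]=0
i=23: i≥r, start 0; Z[23]=0
i=24: i≥r, start 0; Z[24]=0
i=25: i≥r, start 0; Z[25]=0
i=26: i≥r, start 0; Z[26]=0
i=27: i≥r, start 0; Z[27]=0
i=28: i≥r, start 0; Z[28]=0
i=29: i≥r, start 0; Z[29]=0
i=30: i≥r, start 0; Z[30]=0
i=31: i≥r, start 0; Z[31]=0
i=32: i≥r, start 0; Z[32]=0
i=33: i≥r, start 0; Z[33]=0

[34, 3, 2, 1, 0, 1, 0, 0, 1, 0, 0, 0, 1, 0, 2, 1, 0, 0, 1, 0, 0, 0, 0, 0, 0, 0, 0, 0, 0, 0, 0, 0, 0, 0]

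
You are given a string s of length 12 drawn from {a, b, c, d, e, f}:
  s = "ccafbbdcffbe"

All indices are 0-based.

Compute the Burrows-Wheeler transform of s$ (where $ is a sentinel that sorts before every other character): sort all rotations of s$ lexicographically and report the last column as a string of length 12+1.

ecfbfc$dbbafc

rank  rotation       last
    0  $ccafbbdcffbe  e
    1  afbbdcffbe$cc  c
    2  bbdcffbe$ccaf  f
    3  bdcffbe$ccafb  b
    4  be$ccafbbdcff  f
    5  cafbbdcffbe$c  c
    6  ccafbbdcffbe$  $
    7  cffbe$ccafbbd  d
    8  dcffbe$ccafbb  b
    9  e$ccafbbdcffb  b
   10  fbbdcffbe$cca  a
   11  fbe$ccafbbdcf  f
   12  ffbe$ccafbbdc  c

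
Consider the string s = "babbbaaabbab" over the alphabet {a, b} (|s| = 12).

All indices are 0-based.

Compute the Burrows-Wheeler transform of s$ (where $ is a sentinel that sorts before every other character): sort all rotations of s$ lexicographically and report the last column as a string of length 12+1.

bbabababb$baa

rank  rotation       last
    0  $babbbaaabbab  b
    1  aaabbab$babbb  b
    2  aabbab$babbba  a
    3  ab$babbbaaabb  b
    4  abbab$babbbaa  a
    5  abbbaaabbab$b  b
    6  b$babbbaaabba  a
    7  baaabbab$babb  b
    8  bab$babbbaaab  b
    9  babbbaaabbab$  $
   10  bbaaabbab$bab  b
   11  bbab$babbbaaa  a
   12  bbbaaabbab$ba  a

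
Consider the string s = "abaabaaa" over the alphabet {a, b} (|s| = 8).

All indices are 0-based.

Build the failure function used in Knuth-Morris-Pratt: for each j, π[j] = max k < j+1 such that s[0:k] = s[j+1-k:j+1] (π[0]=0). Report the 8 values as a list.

π[0] = 0
j=1 s[j]='b': π[1]=0 (border '')
j=2 s[j]='a': π[2]=1 (border 'a')
j=3 s[j]='a': k: 1→0; π[3]=1 (border 'a')
j=4 s[j]='b': π[4]=2 (border 'ab')
j=5 s[j]='a': π[5]=3 (border 'aba')
j=6 s[j]='a': π[6]=4 (border 'abaa')
j=7 s[j]='a': k: 4→1→0; π[7]=1 (border 'a')

[0, 0, 1, 1, 2, 3, 4, 1]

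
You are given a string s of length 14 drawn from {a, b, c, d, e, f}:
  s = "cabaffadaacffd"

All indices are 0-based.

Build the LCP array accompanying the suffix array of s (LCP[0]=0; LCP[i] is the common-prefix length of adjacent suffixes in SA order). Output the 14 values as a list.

rank→(start, suffix):
  0 → (8, 'aacffd')
  1 → (1, 'abaffadaacffd')
  2 → (9, 'acffd')
  3 → (6, 'adaacffd')
  4 → (3, 'affadaacffd')
  5 → (2, 'baffadaacffd')
  6 → (0, 'cabaffadaacffd')
  7 → (10, 'cffd')
  8 → (13, 'd')
  9 → (7, 'daacffd')
  10 → (5, 'fadaacffd')
  11 → (12, 'fd')
  12 → (4, 'ffadaacffd')
  13 → (11, 'ffd')

SA = [8, 1, 9, 6, 3, 2, 0, 10, 13, 7, 5, 12, 4, 11]
[i] adj suffixes → lcp
  [1] 8/1 → 1 ('a')
  [2] 1/9 → 1 ('a')
  [3] 9/6 → 1 ('a')
  [4] 6/3 → 1 ('a')
  [5] 3/2 → 0 ('')
  [6] 2/0 → 0 ('')
  [7] 0/10 → 1 ('c')
  [8] 10/13 → 0 ('')
  [9] 13/7 → 1 ('d')
  [10] 7/5 → 0 ('')
  [11] 5/12 → 1 ('f')
  [12] 12/4 → 1 ('f')
  [13] 4/11 → 2 ('ff')

[0, 1, 1, 1, 1, 0, 0, 1, 0, 1, 0, 1, 1, 2]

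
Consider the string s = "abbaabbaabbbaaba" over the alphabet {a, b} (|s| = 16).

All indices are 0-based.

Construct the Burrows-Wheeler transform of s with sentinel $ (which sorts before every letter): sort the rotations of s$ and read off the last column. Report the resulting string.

abbbba$aaabbbbaaa

rank  rotation           last
    0  $abbaabbaabbbaaba  a
    1  a$abbaabbaabbbaab  b
    2  aaba$abbaabbaabbb  b
    3  aabbaabbbaaba$abb  b
    4  aabbbaaba$abbaabb  b
    5  aba$abbaabbaabbba  a
    6  abbaabbaabbbaaba$  $
    7  abbaabbbaaba$abba  a
    8  abbbaaba$abbaabba  a
    9  ba$abbaabbaabbbaa  a
   10  baaba$abbaabbaabb  b
   11  baabbaabbbaaba$ab  b
   12  baabbbaaba$abbaab  b
   13  bbaaba$abbaabbaab  b
   14  bbaabbaabbbaaba$a  a
   15  bbaabbbaaba$abbaa  a
   16  bbbaaba$abbaabbaa  a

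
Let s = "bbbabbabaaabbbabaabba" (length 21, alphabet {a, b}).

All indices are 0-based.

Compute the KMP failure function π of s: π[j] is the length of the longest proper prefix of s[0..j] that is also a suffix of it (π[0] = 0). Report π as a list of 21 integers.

π[0] = 0
j=1 s[j]='b': π[1]=1 (border 'b')
j=2 s[j]='b': π[2]=2 (border 'bb')
j=3 s[j]='a': k: 2→1→0; π[3]=0 (border '')
j=4 s[j]='b': π[4]=1 (border 'b')
j=5 s[j]='b': π[5]=2 (border 'bb')
j=6 s[j]='a': k: 2→1→0; π[6]=0 (border '')
j=7 s[j]='b': π[7]=1 (border 'b')
j=8 s[j]='a': k: 1→0; π[8]=0 (border '')
j=9 s[j]='a': π[9]=0 (border '')
j=10 s[j]='a': π[10]=0 (border '')
j=11 s[j]='b': π[11]=1 (border 'b')
j=12 s[j]='b': π[12]=2 (border 'bb')
j=13 s[j]='b': π[13]=3 (border 'bbb')
j=14 s[j]='a': π[14]=4 (border 'bbba')
j=15 s[j]='b': π[15]=5 (border 'bbbab')
j=16 s[j]='a': k: 5→1→0; π[16]=0 (border '')
j=17 s[j]='a': π[17]=0 (border '')
j=18 s[j]='b': π[18]=1 (border 'b')
j=19 s[j]='b': π[19]=2 (border 'bb')
j=20 s[j]='a': k: 2→1→0; π[20]=0 (border '')

[0, 1, 2, 0, 1, 2, 0, 1, 0, 0, 0, 1, 2, 3, 4, 5, 0, 0, 1, 2, 0]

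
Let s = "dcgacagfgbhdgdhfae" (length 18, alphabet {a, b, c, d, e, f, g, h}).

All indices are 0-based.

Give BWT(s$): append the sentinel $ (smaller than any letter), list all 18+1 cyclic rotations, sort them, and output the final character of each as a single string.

rank  rotation             last
    0  $dcgacagfgbhdgdhfae  e
    1  acagfgbhdgdhfae$dcg  g
    2  ae$dcgacagfgbhdgdhf  f
    3  agfgbhdgdhfae$dcgac  c
    4  bhdgdhfae$dcgacagfg  g
    5  cagfgbhdgdhfae$dcga  a
    6  cgacagfgbhdgdhfae$d  d
    7  dcgacagfgbhdgdhfae$  $
    8  dgdhfae$dcgacagfgbh  h
    9  dhfae$dcgacagfgbhdg  g
   10  e$dcgacagfgbhdgdhfa  a
   11  fae$dcgacagfgbhdgdh  h
   12  fgbhdgdhfae$dcgacag  g
   13  gacagfgbhdgdhfae$dc  c
   14  gbhdgdhfae$dcgacagf  f
   15  gdhfae$dcgacagfgbhd  d
   16  gfgbhdgdhfae$dcgaca  a
   17  hdgdhfae$dcgacagfgb  b
   18  hfae$dcgacagfgbhdgd  d

egfcgad$hgahgcfdabd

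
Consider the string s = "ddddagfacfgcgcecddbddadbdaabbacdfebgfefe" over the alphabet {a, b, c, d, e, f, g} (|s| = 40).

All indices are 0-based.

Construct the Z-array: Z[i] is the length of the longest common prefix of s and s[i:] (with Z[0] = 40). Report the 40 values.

Z[0]=40
i=1: i≥r, start 0; Z[1]=3 grow→box=[1,4)
i=2: min(r-i=2, Z[1]=3)=2; Z[2]=2
i=3: min(r-i=1, Z[2]=2)=1; Z[3]=1
i=4: i≥r, start 0; Z[4]=0
i=5: i≥r, start 0; Z[5]=0
i=6: i≥r, start 0; Z[6]=0
i=7: i≥r, start 0; Z[7]=0
i=8: i≥r, start 0; Z[8]=0
i=9: i≥r, start 0; Z[9]=0
i=10: i≥r, start 0; Z[10]=0
i=11: i≥r, start 0; Z[11]=0
i=12: i≥r, start 0; Z[12]=0
i=13: i≥r, start 0; Z[13]=0
i=14: i≥r, start 0; Z[14]=0
i=15: i≥r, start 0; Z[15]=0
i=16: i≥r, start 0; Z[16]=2 grow→box=[16,18)
i=17: min(r-i=1, Z[1]=3)=1; Z[17]=1
i=18: i≥r, start 0; Z[18]=0
i=19: i≥r, start 0; Z[19]=2 grow→box=[19,21)
i=20: min(r-i=1, Z[1]=3)=1; Z[20]=1
i=21: i≥r, start 0; Z[21]=0
i=22: i≥r, start 0; Z[22]=1 grow→box=[22,23)
i=23: i≥r, start 0; Z[23]=0
i=24: i≥r, start 0; Z[24]=1 grow→box=[24,25)
i=25: i≥r, start 0; Z[25]=0
i=26: i≥r, start 0; Z[26]=0
i=27: i≥r, start 0; Z[27]=0
i=28: i≥r, start 0; Z[28]=0
i=29: i≥r, start 0; Z[29]=0
i=30: i≥r, start 0; Z[30]=0
i=31: i≥r, start 0; Z[31]=1 grow→box=[31,32)
i=32: i≥r, start 0; Z[32]=0
i=33: i≥r, start 0; Z[33]=0
i=34: i≥r, start 0; Z[34]=0
i=35: i≥r, start 0; Z[35]=0
i=36: i≥r, start 0; Z[36]=0
i=37: i≥r, start 0; Z[37]=0
i=38: i≥r, start 0; Z[38]=0
i=39: i≥r, start 0; Z[39]=0

[40, 3, 2, 1, 0, 0, 0, 0, 0, 0, 0, 0, 0, 0, 0, 0, 2, 1, 0, 2, 1, 0, 1, 0, 1, 0, 0, 0, 0, 0, 0, 1, 0, 0, 0, 0, 0, 0, 0, 0]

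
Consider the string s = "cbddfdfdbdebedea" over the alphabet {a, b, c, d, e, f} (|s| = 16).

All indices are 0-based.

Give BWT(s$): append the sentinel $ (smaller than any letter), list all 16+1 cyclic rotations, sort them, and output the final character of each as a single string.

rank  rotation           last
    0  $cbddfdfdbdebedea  a
    1  a$cbddfdfdbdebede  e
    2  bddfdfdbdebedea$c  c
    3  bdebedea$cbddfdfd  d
    4  bedea$cbddfdfdbde  e
    5  cbddfdfdbdebedea$  $
    6  dbdebedea$cbddfdf  f
    7  ddfdfdbdebedea$cb  b
    8  dea$cbddfdfdbdebe  e
    9  debedea$cbddfdfdb  b
   10  dfdbdebedea$cbddf  f
   11  dfdfdbdebedea$cbd  d
   12  ea$cbddfdfdbdebed  d
   13  ebedea$cbddfdfdbd  d
   14  edea$cbddfdfdbdeb  b
   15  fdbdebedea$cbddfd  d
   16  fdfdbdebedea$cbdd  d

aecde$fbebfdddbdd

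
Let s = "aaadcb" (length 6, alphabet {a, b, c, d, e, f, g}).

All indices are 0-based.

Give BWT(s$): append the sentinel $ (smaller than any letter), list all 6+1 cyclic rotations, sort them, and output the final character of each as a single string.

b$aacda

rank  rotation last
    0  $aaadcb  b
    1  aaadcb$  $
    2  aadcb$a  a
    3  adcb$aa  a
    4  b$aaadc  c
    5  cb$aaad  d
    6  dcb$aaa  a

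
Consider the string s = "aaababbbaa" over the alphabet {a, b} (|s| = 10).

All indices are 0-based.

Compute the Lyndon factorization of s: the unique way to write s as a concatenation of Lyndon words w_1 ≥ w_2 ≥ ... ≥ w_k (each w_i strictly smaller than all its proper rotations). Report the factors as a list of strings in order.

["aaababbb", "a", "a"]

emit factor 1: 'aaababbb' (i=0, period=8)
emit factor 2: 'a' (i=8, period=1)
emit factor 3: 'a' (i=9, period=1)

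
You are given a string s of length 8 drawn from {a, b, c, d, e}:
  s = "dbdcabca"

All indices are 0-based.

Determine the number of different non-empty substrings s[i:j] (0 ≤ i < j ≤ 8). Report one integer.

rank→(start, suffix):
  0 → (7, 'a')
  1 → (4, 'abca')
  2 → (5, 'bca')
  3 → (1, 'bdcabca')
  4 → (6, 'ca')
  5 → (3, 'cabca')
  6 → (0, 'dbdcabca')
  7 → (2, 'dcabca')

SA = [7, 4, 5, 1, 6, 3, 0, 2]
rank  pair      lcp
   1  s[7:],s[4:]  1  'a'
   2  s[4:],s[5:]  0  ''
   3  s[5:],s[1:]  1  'b'
   4  s[1:],s[6:]  0  ''
   5  s[6:],s[3:]  2  'ca'
   6  s[3:],s[0:]  0  ''
   7  s[0:],s[2:]  1  'd'

n(n+1)/2 = 8·9/2 = 36
Σ LCP = 0 + 1 + 0 + 1 + 0 + 2 + 0 + 1 = 5
distinct = 36 − 5 = 31

31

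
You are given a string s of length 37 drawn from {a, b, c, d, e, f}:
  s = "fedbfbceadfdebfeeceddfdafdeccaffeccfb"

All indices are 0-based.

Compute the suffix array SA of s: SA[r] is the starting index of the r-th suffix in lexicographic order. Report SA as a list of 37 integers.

rank | idx | suffix
   0 |   8 | adfdebfeeceddfdafdeccaffeccfb
   1 |  23 | afdeccaffeccfb
   2 |  29 | affeccfb
   3 |  36 | b
   4 |   5 | bceadfdebfeeceddfdafdeccaffeccfb
   5 |   3 | bfbceadfdebfeeceddfdafdeccaffeccfb
   6 |  13 | bfeeceddfdafdeccaffeccfb
   7 |  28 | caffeccfb
   8 |  27 | ccaffeccfb
   9 |  33 | ccfb
  10 |   6 | ceadfdebfeeceddfdafdeccaffeccfb
  11 |  17 | ceddfdafdeccaffeccfb
  12 |  34 | cfb
  13 |  22 | dafdeccaffeccfb
  14 |   2 | dbfbceadfdebfeeceddfdafdeccaffeccfb
  15 |  19 | ddfdafdeccaffeccfb
  16 |  11 | debfeeceddfdafdeccaffeccfb
  17 |  25 | deccaffeccfb
  18 |  20 | dfdafdeccaffeccfb
  19 |   9 | dfdebfeeceddfdafdeccaffeccfb
  20 |   7 | eadfdebfeeceddfdafdeccaffeccfb
  21 |  12 | ebfeeceddfdafdeccaffeccfb
  22 |  26 | eccaffeccfb
  23 |  32 | eccfb
  24 |  16 | eceddfdafdeccaffeccfb
  25 |   1 | edbfbceadfdebfeeceddfdafdeccaffeccfb
  26 |  18 | eddfdafdeccaffeccfb
  27 |  15 | eeceddfdafdeccaffeccfb
  28 |  35 | fb
  29 |   4 | fbceadfdebfeeceddfdafdeccaffeccfb
  30 |  21 | fdafdeccaffeccfb
  31 |  10 | fdebfeeceddfdafdeccaffeccfb
  32 |  24 | fdeccaffeccfb
  33 |  31 | feccfb
  34 |   0 | fedbfbceadfdebfeeceddfdafdeccaffeccfb
  35 |  14 | feeceddfdafdeccaffeccfb
  36 |  30 | ffeccfb

[8, 23, 29, 36, 5, 3, 13, 28, 27, 33, 6, 17, 34, 22, 2, 19, 11, 25, 20, 9, 7, 12, 26, 32, 16, 1, 18, 15, 35, 4, 21, 10, 24, 31, 0, 14, 30]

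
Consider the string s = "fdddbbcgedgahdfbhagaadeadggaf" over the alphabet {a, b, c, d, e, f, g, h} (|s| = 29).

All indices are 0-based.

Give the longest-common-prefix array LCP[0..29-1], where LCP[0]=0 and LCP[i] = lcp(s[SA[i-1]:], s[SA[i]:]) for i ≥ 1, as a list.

[0, 1, 2, 1, 1, 1, 0, 1, 1, 0, 0, 1, 2, 1, 1, 1, 2, 0, 1, 0, 1, 1, 0, 2, 2, 1, 1, 0, 1]

rank→(start, suffix):
  0 → (19, 'aadeadggaf')
  1 → (20, 'adeadggaf')
  2 → (23, 'adggaf')
  3 → (27, 'af')
  4 → (17, 'agaadeadggaf')
  5 → (11, 'ahdfbhagaadeadggaf')
  6 → (4, 'bbcgedgahdfbhagaadeadggaf')
  7 → (5, 'bcgedgahdfbhagaadeadggaf')
  8 → (15, 'bhagaadeadggaf')
  9 → (6, 'cgedgahdfbhagaadeadggaf')
  10 → (3, 'dbbcgedgahdfbhagaadeadggaf')
  11 → (2, 'ddbbcgedgahdfbhagaadeadggaf')
  12 → (1, 'dddbbcgedgahdfbhagaadeadggaf')
  13 → (21, 'deadggaf')
  14 → (13, 'dfbhagaadeadggaf')
  15 → (9, 'dgahdfbhagaadeadggaf')
  16 → (24, 'dggaf')
  17 → (22, 'eadggaf')
  18 → (8, 'edgahdfbhagaadeadggaf')
  19 → (28, 'f')
  20 → (14, 'fbhagaadeadggaf')
  21 → (0, 'fdddbbcgedgahdfbhagaadeadggaf')
  22 → (18, 'gaadeadggaf')
  23 → (26, 'gaf')
  24 → (10, 'gahdfbhagaadeadggaf')
  25 → (7, 'gedgahdfbhagaadeadggaf')
  26 → (25, 'ggaf')
  27 → (16, 'hagaadeadggaf')
  28 → (12, 'hdfbhagaadeadggaf')

SA = [19, 20, 23, 27, 17, 11, 4, 5, 15, 6, 3, 2, 1, 21, 13, 9, 24, 22, 8, 28, 14, 0, 18, 26, 10, 7, 25, 16, 12]
[i] adj suffixes → lcp
  [1] 19/20 → 1 ('a')
  [2] 20/23 → 2 ('ad')
  [3] 23/27 → 1 ('a')
  [4] 27/17 → 1 ('a')
  [5] 17/11 → 1 ('a')
  [6] 11/4 → 0 ('')
  [7] 4/5 → 1 ('b')
  [8] 5/15 → 1 ('b')
  [9] 15/6 → 0 ('')
  [10] 6/3 → 0 ('')
  [11] 3/2 → 1 ('d')
  [12] 2/1 → 2 ('dd')
  [13] 1/21 → 1 ('d')
  [14] 21/13 → 1 ('d')
  [15] 13/9 → 1 ('d')
  [16] 9/24 → 2 ('dg')
  [17] 24/22 → 0 ('')
  [18] 22/8 → 1 ('e')
  [19] 8/28 → 0 ('')
  [20] 28/14 → 1 ('f')
  [21] 14/0 → 1 ('f')
  [22] 0/18 → 0 ('')
  [23] 18/26 → 2 ('ga')
  [24] 26/10 → 2 ('ga')
  [25] 10/7 → 1 ('g')
  [26] 7/25 → 1 ('g')
  [27] 25/16 → 0 ('')
  [28] 16/12 → 1 ('h')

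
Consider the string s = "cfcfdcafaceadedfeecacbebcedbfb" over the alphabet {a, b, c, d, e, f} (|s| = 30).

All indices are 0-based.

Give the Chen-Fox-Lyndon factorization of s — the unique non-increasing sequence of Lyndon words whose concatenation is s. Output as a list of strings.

emit factor 1: 'cfcfd' (i=0, period=5)
emit factor 2: 'c' (i=5, period=1)
emit factor 3: 'af' (i=6, period=2)
emit factor 4: 'aceadedfeec' (i=8, period=11)
emit factor 5: 'acbebcedbfb' (i=19, period=11)

["cfcfd", "c", "af", "aceadedfeec", "acbebcedbfb"]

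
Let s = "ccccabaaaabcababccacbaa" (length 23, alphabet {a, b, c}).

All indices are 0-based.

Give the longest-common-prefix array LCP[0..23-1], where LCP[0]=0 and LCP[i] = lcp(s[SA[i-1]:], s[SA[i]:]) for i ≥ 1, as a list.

[0, 1, 2, 3, 2, 1, 3, 2, 3, 1, 0, 3, 2, 1, 2, 0, 4, 2, 1, 1, 3, 2, 3]

rank | idx | suffix
   0 |  22 | a
   1 |  21 | aa
   2 |   6 | aaaabcababccacbaa
   3 |   7 | aaabcababccacbaa
   4 |   8 | aabcababccacbaa
   5 |   4 | abaaaabcababccacbaa
   6 |  12 | ababccacbaa
   7 |   9 | abcababccacbaa
   8 |  14 | abccacbaa
   9 |  18 | acbaa
  10 |  20 | baa
  11 |   5 | baaaabcababccacbaa
  12 |  13 | babccacbaa
  13 |  10 | bcababccacbaa
  14 |  15 | bccacbaa
  15 |   3 | cabaaaabcababccacbaa
  16 |  11 | cababccacbaa
  17 |  17 | cacbaa
  18 |  19 | cbaa
  19 |   2 | ccabaaaabcababccacbaa
  20 |  16 | ccacbaa
  21 |   1 | cccabaaaabcababccacbaa
  22 |   0 | ccccabaaaabcababccacbaa

SA = [22, 21, 6, 7, 8, 4, 12, 9, 14, 18, 20, 5, 13, 10, 15, 3, 11, 17, 19, 2, 16, 1, 0]
rank  pair      lcp
   1  s[22:],s[21:]  1  'a'
   2  s[21:],s[6:]  2  'aa'
   3  s[6:],s[7:]  3  'aaa'
   4  s[7:],s[8:]  2  'aa'
   5  s[8:],s[4:]  1  'a'
   6  s[4:],s[12:]  3  'aba'
   7  s[12:],s[9:]  2  'ab'
   8  s[9:],s[14:]  3  'abc'
   9  s[14:],s[18:]  1  'a'
  10  s[18:],s[20:]  0  ''
  11  s[20:],s[5:]  3  'baa'
  12  s[5:],s[13:]  2  'ba'
  13  s[13:],s[10:]  1  'b'
  14  s[10:],s[15:]  2  'bc'
  15  s[15:],s[3:]  0  ''
  16  s[3:],s[11:]  4  'caba'
  17  s[11:],s[17:]  2  'ca'
  18  s[17:],s[19:]  1  'c'
  19  s[19:],s[2:]  1  'c'
  20  s[2:],s[16:]  3  'cca'
  21  s[16:],s[1:]  2  'cc'
  22  s[1:],s[0:]  3  'ccc'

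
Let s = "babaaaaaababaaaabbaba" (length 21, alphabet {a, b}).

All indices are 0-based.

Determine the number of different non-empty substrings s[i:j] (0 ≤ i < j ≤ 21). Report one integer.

168

sorted suffixes:
  #0 SA[0]=20  'a'
  #1 SA[1]=3  'aaaaaababaaaabbaba'
  #2 SA[2]=4  'aaaaababaaaabbaba'
  #3 SA[3]=5  'aaaababaaaabbaba'
  #4 SA[4]=12  'aaaabbaba'
  #5 SA[5]=6  'aaababaaaabbaba'
  #6 SA[6]=13  'aaabbaba'
  #7 SA[7]=7  'aababaaaabbaba'
  #8 SA[8]=14  'aabbaba'
  #9 SA[9]=18  'aba'
  #10 SA[10]=1  'abaaaaaababaaaabbaba'
  #11 SA[11]=10  'abaaaabbaba'
  #12 SA[12]=8  'ababaaaabbaba'
  #13 SA[13]=15  'abbaba'
  #14 SA[14]=19  'ba'
  #15 SA[15]=2  'baaaaaababaaaabbaba'
  #16 SA[16]=11  'baaaabbaba'
  #17 SA[17]=17  'baba'
  #18 SA[18]=0  'babaaaaaababaaaabbaba'
  #19 SA[19]=9  'babaaaabbaba'
  #20 SA[20]=16  'bbaba'

SA = [20, 3, 4, 5, 12, 6, 13, 7, 14, 18, 1, 10, 8, 15, 19, 2, 11, 17, 0, 9, 16]
rank  pair      lcp
   1  s[20:],s[3:]  1  'a'
   2  s[3:],s[4:]  5  'aaaaa'
   3  s[4:],s[5:]  4  'aaaa'
   4  s[5:],s[12:]  5  'aaaab'
   5  s[12:],s[6:]  3  'aaa'
   6  s[6:],s[13:]  4  'aaab'
   7  s[13:],s[7:]  2  'aa'
   8  s[7:],s[14:]  3  'aab'
   9  s[14:],s[18:]  1  'a'
  10  s[18:],s[1:]  3  'aba'
  11  s[1:],s[10:]  6  'abaaaa'
  12  s[10:],s[8:]  3  'aba'
  13  s[8:],s[15:]  2  'ab'
  14  s[15:],s[19:]  0  ''
  15  s[19:],s[2:]  2  'ba'
  16  s[2:],s[11:]  5  'baaaa'
  17  s[11:],s[17:]  2  'ba'
  18  s[17:],s[0:]  4  'baba'
  19  s[0:],s[9:]  7  'babaaaa'
  20  s[9:],s[16:]  1  'b'

n(n+1)/2 = 21·22/2 = 231
Σ LCP = 0 + 1 + 5 + 4 + 5 + 3 + 4 + 2 + 3 + 1 + 3 + 6 + 3 + 2 + 0 + 2 + 5 + 2 + 4 + 7 + 1 = 63
distinct = 231 − 63 = 168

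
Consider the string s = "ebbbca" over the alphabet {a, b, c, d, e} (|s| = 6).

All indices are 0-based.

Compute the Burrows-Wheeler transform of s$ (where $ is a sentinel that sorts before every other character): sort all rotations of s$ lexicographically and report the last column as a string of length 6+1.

acebbb$

rank  rotation last
    0  $ebbbca  a
    1  a$ebbbc  c
    2  bbbca$e  e
    3  bbca$eb  b
    4  bca$ebb  b
    5  ca$ebbb  b
    6  ebbbca$  $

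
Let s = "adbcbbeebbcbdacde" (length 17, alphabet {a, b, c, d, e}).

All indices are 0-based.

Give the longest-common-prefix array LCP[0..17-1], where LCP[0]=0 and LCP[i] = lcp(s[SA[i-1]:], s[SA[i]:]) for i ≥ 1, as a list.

[0, 1, 0, 2, 1, 3, 1, 1, 0, 2, 1, 0, 1, 1, 0, 1, 1]

rank | idx | suffix
   0 |  13 | acde
   1 |   0 | adbcbbeebbcbdacde
   2 |   8 | bbcbdacde
   3 |   4 | bbeebbcbdacde
   4 |   2 | bcbbeebbcbdacde
   5 |   9 | bcbdacde
   6 |  11 | bdacde
   7 |   5 | beebbcbdacde
   8 |   3 | cbbeebbcbdacde
   9 |  10 | cbdacde
  10 |  14 | cde
  11 |  12 | dacde
  12 |   1 | dbcbbeebbcbdacde
  13 |  15 | de
  14 |  16 | e
  15 |   7 | ebbcbdacde
  16 |   6 | eebbcbdacde

SA = [13, 0, 8, 4, 2, 9, 11, 5, 3, 10, 14, 12, 1, 15, 16, 7, 6]
rank  pair      lcp
   1  s[13:],s[0:]  1  'a'
   2  s[0:],s[8:]  0  ''
   3  s[8:],s[4:]  2  'bb'
   4  s[4:],s[2:]  1  'b'
   5  s[2:],s[9:]  3  'bcb'
   6  s[9:],s[11:]  1  'b'
   7  s[11:],s[5:]  1  'b'
   8  s[5:],s[3:]  0  ''
   9  s[3:],s[10:]  2  'cb'
  10  s[10:],s[14:]  1  'c'
  11  s[14:],s[12:]  0  ''
  12  s[12:],s[1:]  1  'd'
  13  s[1:],s[15:]  1  'd'
  14  s[15:],s[16:]  0  ''
  15  s[16:],s[7:]  1  'e'
  16  s[7:],s[6:]  1  'e'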